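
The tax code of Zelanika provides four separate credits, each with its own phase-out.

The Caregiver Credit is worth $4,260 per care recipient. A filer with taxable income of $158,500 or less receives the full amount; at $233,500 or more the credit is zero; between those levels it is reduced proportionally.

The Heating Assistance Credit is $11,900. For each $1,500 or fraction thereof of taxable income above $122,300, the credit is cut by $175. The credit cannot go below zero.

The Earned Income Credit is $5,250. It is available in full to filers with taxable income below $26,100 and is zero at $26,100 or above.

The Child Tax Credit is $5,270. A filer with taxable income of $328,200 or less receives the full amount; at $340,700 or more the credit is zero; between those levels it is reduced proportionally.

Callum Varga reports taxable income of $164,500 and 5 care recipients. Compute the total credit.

Caregiver Credit: base = 5 × $4,260 = $21,300. $164,500 is $6,000 into a $75,000 phase-out range, leaving 69,000/75,000 of the credit: $21,300 × 69,000/75,000 = $19,596.
Heating Assistance Credit: income exceeds $122,300 by $42,200, which is 29 full-or-partial $1,500 increments; reduction = 29 × $175 = $5,075, leaving $6,825.
Earned Income Credit: $164,500 meets or exceeds the $26,100 cutoff, so the credit is $0.
Child Tax Credit: $164,500 is at or below the $328,200 threshold, so the full $5,270 applies.
Total: $19,596 + $6,825 + $0 + $5,270 = $31,691.

$31,691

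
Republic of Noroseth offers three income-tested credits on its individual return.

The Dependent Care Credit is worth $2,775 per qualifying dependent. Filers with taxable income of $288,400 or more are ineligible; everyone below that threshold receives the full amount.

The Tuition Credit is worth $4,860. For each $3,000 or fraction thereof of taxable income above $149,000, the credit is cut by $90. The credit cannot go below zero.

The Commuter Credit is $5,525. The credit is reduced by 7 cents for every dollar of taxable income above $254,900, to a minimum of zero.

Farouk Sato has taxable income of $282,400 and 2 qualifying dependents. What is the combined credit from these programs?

Dependent Care Credit: base = 2 × $2,775 = $5,550. $282,400 is below the $288,400 cutoff, so the full $5,550 applies.
Tuition Credit: income exceeds $149,000 by $133,400, which is 45 full-or-partial $3,000 increments; reduction = 45 × $90 = $4,050, leaving $810.
Commuter Credit: 7% of the $27,500 excess over $254,900 is $1,925; credit = $5,525 − $1,925 = $3,600.
Total: $5,550 + $810 + $3,600 = $9,960.

$9,960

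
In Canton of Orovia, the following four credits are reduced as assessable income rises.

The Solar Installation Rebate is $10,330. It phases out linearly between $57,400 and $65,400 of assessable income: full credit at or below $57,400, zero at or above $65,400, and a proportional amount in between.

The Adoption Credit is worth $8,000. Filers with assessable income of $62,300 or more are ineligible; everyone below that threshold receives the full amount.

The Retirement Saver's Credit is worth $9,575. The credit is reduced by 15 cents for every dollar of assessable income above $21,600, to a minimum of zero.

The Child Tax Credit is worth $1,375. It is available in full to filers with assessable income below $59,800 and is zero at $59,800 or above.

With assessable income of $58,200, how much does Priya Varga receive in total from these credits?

Solar Installation Rebate: $58,200 is $800 into a $8,000 phase-out range, leaving 7,200/8,000 of the credit: $10,330 × 7,200/8,000 = $9,297.
Adoption Credit: $58,200 is below the $62,300 cutoff, so the full $8,000 applies.
Retirement Saver's Credit: 15% of the $36,600 excess over $21,600 is $5,490; credit = $9,575 − $5,490 = $4,085.
Child Tax Credit: $58,200 is below the $59,800 cutoff, so the full $1,375 applies.
Total: $9,297 + $8,000 + $4,085 + $1,375 = $22,757.

$22,757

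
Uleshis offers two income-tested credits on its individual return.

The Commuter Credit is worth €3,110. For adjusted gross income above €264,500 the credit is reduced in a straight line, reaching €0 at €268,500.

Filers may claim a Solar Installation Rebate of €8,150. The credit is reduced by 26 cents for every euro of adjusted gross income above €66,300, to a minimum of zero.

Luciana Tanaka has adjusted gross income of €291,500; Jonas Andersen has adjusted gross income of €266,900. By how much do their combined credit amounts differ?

Luciana (€291,500): Commuter Credit: €291,500 is at or above €268,500, so the credit is €0. Solar Installation Rebate: 26% of the €225,200 excess over €66,300 is €58,552 ≥ base, so the credit is €0. total €0 + €0 = €0
Jonas (€266,900): Commuter Credit: €266,900 is €2,400 into a €4,000 phase-out range, leaving 1,600/4,000 of the credit: €3,110 × 1,600/4,000 = €1,244. Solar Installation Rebate: 26% of the €200,600 excess over €66,300 is €52,156 ≥ base, so the credit is €0. total €1,244 + €0 = €1,244
Difference: |€0 − €1,244| = €1,244.

€1,244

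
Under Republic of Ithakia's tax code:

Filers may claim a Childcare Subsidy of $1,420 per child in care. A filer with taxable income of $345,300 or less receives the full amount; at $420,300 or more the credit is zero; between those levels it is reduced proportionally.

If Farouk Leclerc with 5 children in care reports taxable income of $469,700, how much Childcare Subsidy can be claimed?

$0

Childcare Subsidy: base = 5 × $1,420 = $7,100. $469,700 is at or above $420,300, so the credit is $0.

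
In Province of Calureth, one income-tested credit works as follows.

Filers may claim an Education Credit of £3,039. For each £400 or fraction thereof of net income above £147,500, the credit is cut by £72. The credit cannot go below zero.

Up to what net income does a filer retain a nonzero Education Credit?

£164,300

After 42 increments the reduction is 42 × £72 = £3,024, leaving £15; one more increment wipes it out. Increment 42 ends at excess 42 × £400 = £16,800, so the highest qualifying income is £147,500 + £16,800 = £164,300.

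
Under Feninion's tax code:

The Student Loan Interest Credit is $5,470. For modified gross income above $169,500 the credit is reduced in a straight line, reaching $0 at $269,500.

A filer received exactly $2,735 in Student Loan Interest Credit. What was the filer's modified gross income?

$2,735 is 2,735/5,470 of the full $5,470, so 2,735/5,470 of the $100,000 range has been used: income = $169,500 + $100,000 × 2,735/5,470 = $219,500.

$219,500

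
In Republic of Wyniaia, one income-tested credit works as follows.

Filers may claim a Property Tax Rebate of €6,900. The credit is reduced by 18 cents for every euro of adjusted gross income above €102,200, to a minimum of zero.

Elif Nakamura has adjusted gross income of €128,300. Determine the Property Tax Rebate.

€2,202

Property Tax Rebate: 18% of the €26,100 excess over €102,200 is €4,698; credit = €6,900 − €4,698 = €2,202.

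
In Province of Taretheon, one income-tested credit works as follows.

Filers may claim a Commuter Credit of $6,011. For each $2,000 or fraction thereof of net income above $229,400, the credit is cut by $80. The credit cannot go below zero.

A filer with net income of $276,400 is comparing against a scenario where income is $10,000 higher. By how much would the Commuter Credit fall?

$400

At $276,400 — income exceeds $229,400 by $47,000, which is 24 full-or-partial $2,000 increments; reduction = 24 × $80 = $1,920, leaving $4,091.
At $286,400 — income exceeds $229,400 by $57,000, which is 29 full-or-partial $2,000 increments; reduction = 29 × $80 = $2,320, leaving $3,691.
Lost: $4,091 − $3,691 = $400.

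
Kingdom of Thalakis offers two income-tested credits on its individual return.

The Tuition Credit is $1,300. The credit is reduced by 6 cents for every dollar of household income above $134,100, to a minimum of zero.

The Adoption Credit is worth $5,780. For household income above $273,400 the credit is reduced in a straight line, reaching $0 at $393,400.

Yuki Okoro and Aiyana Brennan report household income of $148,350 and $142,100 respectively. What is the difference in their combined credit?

$375

Yuki ($148,350): Tuition Credit: 6% of the $14,250 excess over $134,100 is $855; credit = $1,300 − $855 = $445. Adoption Credit: $148,350 is at or below the $273,400 threshold, so the full $5,780 applies. total $445 + $5,780 = $6,225
Aiyana ($142,100): Tuition Credit: 6% of the $8,000 excess over $134,100 is $480; credit = $1,300 − $480 = $820. Adoption Credit: $142,100 is at or below the $273,400 threshold, so the full $5,780 applies. total $820 + $5,780 = $6,600
Difference: |$6,225 − $6,600| = $375.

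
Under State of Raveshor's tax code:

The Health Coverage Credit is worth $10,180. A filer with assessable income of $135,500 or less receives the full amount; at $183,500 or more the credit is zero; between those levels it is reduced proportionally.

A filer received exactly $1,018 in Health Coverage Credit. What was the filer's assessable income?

$178,700

$1,018 is 1,018/10,180 of the full $10,180, so 9,162/10,180 of the $48,000 range has been used: income = $135,500 + $48,000 × 9,162/10,180 = $178,700.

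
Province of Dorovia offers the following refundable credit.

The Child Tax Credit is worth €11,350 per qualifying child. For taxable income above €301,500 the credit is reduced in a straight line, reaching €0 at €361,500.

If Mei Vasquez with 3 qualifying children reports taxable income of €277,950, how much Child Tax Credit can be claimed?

€34,050

Child Tax Credit: base = 3 × €11,350 = €34,050. €277,950 is at or below the €301,500 threshold, so the full €34,050 applies.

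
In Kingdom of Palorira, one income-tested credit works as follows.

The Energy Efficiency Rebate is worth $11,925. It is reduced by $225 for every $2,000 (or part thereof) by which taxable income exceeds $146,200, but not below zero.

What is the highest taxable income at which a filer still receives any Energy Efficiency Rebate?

$250,200

After 52 increments the reduction is 52 × $225 = $11,700, leaving $225; one more increment wipes it out. Increment 52 ends at excess 52 × $2,000 = $104,000, so the highest qualifying income is $146,200 + $104,000 = $250,200.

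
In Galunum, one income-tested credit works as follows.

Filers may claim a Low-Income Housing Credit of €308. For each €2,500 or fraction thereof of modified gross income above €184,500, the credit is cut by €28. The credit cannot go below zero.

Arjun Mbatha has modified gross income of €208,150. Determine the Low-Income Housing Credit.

€28

Low-Income Housing Credit: income exceeds €184,500 by €23,650, which is 10 full-or-partial €2,500 increments; reduction = 10 × €28 = €280, leaving €28.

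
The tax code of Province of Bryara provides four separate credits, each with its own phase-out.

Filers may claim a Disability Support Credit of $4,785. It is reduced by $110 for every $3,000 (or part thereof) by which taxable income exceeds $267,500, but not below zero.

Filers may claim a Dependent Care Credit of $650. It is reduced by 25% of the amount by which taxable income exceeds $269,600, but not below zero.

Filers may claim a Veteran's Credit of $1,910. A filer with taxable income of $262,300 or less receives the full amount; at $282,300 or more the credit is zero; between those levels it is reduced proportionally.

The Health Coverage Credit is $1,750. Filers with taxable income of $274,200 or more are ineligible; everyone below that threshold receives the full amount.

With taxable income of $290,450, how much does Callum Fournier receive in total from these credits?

Disability Support Credit: income exceeds $267,500 by $22,950, which is 8 full-or-partial $3,000 increments; reduction = 8 × $110 = $880, leaving $3,905.
Dependent Care Credit: 25% of the $20,850 excess over $269,600 is $5,212.50 ≥ base, so the credit is $0.
Veteran's Credit: $290,450 is at or above $282,300, so the credit is $0.
Health Coverage Credit: $290,450 meets or exceeds the $274,200 cutoff, so the credit is $0.
Total: $3,905 + $0 + $0 + $0 = $3,905.

$3,905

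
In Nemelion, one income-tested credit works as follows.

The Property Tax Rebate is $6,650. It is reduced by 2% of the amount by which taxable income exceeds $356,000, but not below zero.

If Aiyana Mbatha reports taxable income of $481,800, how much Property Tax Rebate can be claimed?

Property Tax Rebate: 2% of the $125,800 excess over $356,000 is $2,516; credit = $6,650 − $2,516 = $4,134.

$4,134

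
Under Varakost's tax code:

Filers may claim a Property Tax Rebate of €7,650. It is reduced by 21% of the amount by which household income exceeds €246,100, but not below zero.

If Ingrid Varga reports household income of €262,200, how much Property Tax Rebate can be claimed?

€4,269

Property Tax Rebate: 21% of the €16,100 excess over €246,100 is €3,381; credit = €7,650 − €3,381 = €4,269.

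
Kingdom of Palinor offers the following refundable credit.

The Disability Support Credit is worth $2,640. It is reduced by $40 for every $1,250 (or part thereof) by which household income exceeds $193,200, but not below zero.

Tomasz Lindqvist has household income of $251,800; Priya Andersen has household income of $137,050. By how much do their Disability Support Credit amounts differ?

$1,880

Tomasz ($251,800): Disability Support Credit: income exceeds $193,200 by $58,600, which is 47 full-or-partial $1,250 increments; reduction = 47 × $40 = $1,880, leaving $760.
Priya ($137,050): Disability Support Credit: $137,050 is at or below the $193,200 threshold, so the full $2,640 applies.
Difference: |$760 − $2,640| = $1,880.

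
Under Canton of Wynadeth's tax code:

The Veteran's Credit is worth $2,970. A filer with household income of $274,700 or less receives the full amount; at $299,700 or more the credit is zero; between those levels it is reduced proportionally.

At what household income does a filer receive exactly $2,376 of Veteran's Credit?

$279,700

$2,376 is 2,376/2,970 of the full $2,970, so 594/2,970 of the $25,000 range has been used: income = $274,700 + $25,000 × 594/2,970 = $279,700.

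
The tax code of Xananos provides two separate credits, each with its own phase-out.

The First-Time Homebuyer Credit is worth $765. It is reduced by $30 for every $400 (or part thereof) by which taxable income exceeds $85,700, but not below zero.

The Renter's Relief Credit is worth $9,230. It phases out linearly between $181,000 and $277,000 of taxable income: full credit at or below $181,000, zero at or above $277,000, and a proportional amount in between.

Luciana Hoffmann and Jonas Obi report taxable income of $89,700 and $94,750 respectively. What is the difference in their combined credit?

$390

Luciana ($89,700): First-Time Homebuyer Credit: income exceeds $85,700 by $4,000, which is 10 full-or-partial $400 increments; reduction = 10 × $30 = $300, leaving $465. Renter's Relief Credit: $89,700 is at or below the $181,000 threshold, so the full $9,230 applies. total $465 + $9,230 = $9,695
Jonas ($94,750): First-Time Homebuyer Credit: income exceeds $85,700 by $9,050, which is 23 full-or-partial $400 increments; reduction = 23 × $30 = $690, leaving $75. Renter's Relief Credit: $94,750 is at or below the $181,000 threshold, so the full $9,230 applies. total $75 + $9,230 = $9,305
Difference: |$9,695 − $9,305| = $390.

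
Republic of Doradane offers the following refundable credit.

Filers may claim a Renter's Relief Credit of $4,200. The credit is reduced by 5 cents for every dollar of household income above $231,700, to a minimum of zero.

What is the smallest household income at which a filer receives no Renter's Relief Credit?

$315,700

The credit falls by 5% of each dollar above $231,700, so it reaches zero when the excess is $4,200 / 5% = $84,000: income = $231,700 + $84,000 = $315,700.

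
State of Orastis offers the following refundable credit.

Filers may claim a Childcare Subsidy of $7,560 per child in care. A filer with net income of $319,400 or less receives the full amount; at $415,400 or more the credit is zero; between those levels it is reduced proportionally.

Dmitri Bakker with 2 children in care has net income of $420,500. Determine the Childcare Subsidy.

Childcare Subsidy: base = 2 × $7,560 = $15,120. $420,500 is at or above $415,400, so the credit is $0.

$0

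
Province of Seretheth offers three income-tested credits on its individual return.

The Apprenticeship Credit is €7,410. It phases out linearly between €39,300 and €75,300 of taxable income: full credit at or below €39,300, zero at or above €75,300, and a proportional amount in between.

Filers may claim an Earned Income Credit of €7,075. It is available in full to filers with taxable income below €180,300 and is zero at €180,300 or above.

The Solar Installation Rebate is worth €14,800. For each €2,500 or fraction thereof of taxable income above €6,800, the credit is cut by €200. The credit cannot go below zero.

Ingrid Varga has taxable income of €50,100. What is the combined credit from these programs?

€23,462

Apprenticeship Credit: €50,100 is €10,800 into a €36,000 phase-out range, leaving 25,200/36,000 of the credit: €7,410 × 25,200/36,000 = €5,187.
Earned Income Credit: €50,100 is below the €180,300 cutoff, so the full €7,075 applies.
Solar Installation Rebate: income exceeds €6,800 by €43,300, which is 18 full-or-partial €2,500 increments; reduction = 18 × €200 = €3,600, leaving €11,200.
Total: €5,187 + €7,075 + €11,200 = €23,462.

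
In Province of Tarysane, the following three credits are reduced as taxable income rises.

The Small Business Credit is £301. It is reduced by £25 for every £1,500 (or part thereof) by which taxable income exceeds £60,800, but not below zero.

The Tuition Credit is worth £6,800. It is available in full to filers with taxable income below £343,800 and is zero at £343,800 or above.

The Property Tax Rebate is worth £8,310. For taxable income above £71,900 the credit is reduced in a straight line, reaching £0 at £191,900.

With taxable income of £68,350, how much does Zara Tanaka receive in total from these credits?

Small Business Credit: income exceeds £60,800 by £7,550, which is 6 full-or-partial £1,500 increments; reduction = 6 × £25 = £150, leaving £151.
Tuition Credit: £68,350 is below the £343,800 cutoff, so the full £6,800 applies.
Property Tax Rebate: £68,350 is at or below the £71,900 threshold, so the full £8,310 applies.
Total: £151 + £6,800 + £8,310 = £15,261.

£15,261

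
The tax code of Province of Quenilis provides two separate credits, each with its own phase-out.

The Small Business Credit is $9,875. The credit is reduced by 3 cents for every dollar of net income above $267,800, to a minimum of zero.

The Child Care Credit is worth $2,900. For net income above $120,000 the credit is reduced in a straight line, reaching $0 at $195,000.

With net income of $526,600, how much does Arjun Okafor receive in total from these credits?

$2,111

Small Business Credit: 3% of the $258,800 excess over $267,800 is $7,764; credit = $9,875 − $7,764 = $2,111.
Child Care Credit: $526,600 is at or above $195,000, so the credit is $0.
Total: $2,111 + $0 = $2,111.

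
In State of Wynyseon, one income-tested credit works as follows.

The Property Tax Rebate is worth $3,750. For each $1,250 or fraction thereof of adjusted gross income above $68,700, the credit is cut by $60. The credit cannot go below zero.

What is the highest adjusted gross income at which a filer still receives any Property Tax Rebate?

$146,200

After 62 increments the reduction is 62 × $60 = $3,720, leaving $30; one more increment wipes it out. Increment 62 ends at excess 62 × $1,250 = $77,500, so the highest qualifying income is $68,700 + $77,500 = $146,200.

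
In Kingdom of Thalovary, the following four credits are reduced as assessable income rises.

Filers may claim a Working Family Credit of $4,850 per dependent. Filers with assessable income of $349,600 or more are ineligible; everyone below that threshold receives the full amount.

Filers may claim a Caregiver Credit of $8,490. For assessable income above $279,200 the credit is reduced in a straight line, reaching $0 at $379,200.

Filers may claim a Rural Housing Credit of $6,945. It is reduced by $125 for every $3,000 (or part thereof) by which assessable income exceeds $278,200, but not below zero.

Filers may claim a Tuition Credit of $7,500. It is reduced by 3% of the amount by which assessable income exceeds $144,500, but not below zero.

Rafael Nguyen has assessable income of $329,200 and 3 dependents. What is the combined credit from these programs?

Working Family Credit: base = 3 × $4,850 = $14,550. $329,200 is below the $349,600 cutoff, so the full $14,550 applies.
Caregiver Credit: $329,200 is $50,000 into a $100,000 phase-out range, leaving 50,000/100,000 of the credit: $8,490 × 50,000/100,000 = $4,245.
Rural Housing Credit: income exceeds $278,200 by $51,000, which is 17 full-or-partial $3,000 increments; reduction = 17 × $125 = $2,125, leaving $4,820.
Tuition Credit: 3% of the $184,700 excess over $144,500 is $5,541; credit = $7,500 − $5,541 = $1,959.
Total: $14,550 + $4,245 + $4,820 + $1,959 = $25,574.

$25,574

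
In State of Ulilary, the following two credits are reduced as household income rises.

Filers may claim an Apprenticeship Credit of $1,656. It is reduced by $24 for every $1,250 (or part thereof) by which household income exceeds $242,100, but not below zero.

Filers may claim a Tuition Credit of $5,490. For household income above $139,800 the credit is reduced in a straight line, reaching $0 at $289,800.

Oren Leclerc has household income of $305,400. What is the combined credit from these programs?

$432

Apprenticeship Credit: income exceeds $242,100 by $63,300, which is 51 full-or-partial $1,250 increments; reduction = 51 × $24 = $1,224, leaving $432.
Tuition Credit: $305,400 is at or above $289,800, so the credit is $0.
Total: $432 + $0 = $432.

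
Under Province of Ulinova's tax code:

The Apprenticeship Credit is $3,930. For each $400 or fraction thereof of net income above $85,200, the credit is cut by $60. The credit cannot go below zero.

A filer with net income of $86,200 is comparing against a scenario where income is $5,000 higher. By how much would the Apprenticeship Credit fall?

At $86,200 — income exceeds $85,200 by $1,000, which is 3 full-or-partial $400 increments; reduction = 3 × $60 = $180, leaving $3,750.
At $91,200 — income exceeds $85,200 by $6,000, which is 15 full-or-partial $400 increments; reduction = 15 × $60 = $900, leaving $3,030.
Lost: $3,750 − $3,030 = $720.

$720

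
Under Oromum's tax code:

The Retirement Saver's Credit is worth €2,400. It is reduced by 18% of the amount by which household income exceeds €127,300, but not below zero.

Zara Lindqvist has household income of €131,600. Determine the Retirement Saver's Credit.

Retirement Saver's Credit: 18% of the €4,300 excess over €127,300 is €774; credit = €2,400 − €774 = €1,626.

€1,626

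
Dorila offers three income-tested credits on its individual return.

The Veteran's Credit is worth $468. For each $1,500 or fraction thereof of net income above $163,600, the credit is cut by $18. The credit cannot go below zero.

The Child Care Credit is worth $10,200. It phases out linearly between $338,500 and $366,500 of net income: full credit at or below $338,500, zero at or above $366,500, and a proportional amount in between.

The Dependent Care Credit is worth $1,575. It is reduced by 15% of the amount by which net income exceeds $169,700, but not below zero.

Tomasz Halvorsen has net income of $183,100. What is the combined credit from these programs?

$10,434

Veteran's Credit: income exceeds $163,600 by $19,500, which is 13 full-or-partial $1,500 increments; reduction = 13 × $18 = $234, leaving $234.
Child Care Credit: $183,100 is at or below the $338,500 threshold, so the full $10,200 applies.
Dependent Care Credit: 15% of the $13,400 excess over $169,700 is $2,010 ≥ base, so the credit is $0.
Total: $234 + $10,200 + $0 = $10,434.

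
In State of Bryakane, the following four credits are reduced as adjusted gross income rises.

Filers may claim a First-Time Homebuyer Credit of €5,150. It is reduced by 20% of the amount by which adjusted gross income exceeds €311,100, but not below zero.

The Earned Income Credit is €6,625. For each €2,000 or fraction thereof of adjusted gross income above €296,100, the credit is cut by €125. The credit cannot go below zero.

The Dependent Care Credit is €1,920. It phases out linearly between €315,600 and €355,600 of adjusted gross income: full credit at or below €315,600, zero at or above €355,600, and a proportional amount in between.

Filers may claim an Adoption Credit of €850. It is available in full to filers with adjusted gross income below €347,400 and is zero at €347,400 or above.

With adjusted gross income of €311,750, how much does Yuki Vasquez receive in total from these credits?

€13,415

First-Time Homebuyer Credit: 20% of the €650 excess over €311,100 is €130; credit = €5,150 − €130 = €5,020.
Earned Income Credit: income exceeds €296,100 by €15,650, which is 8 full-or-partial €2,000 increments; reduction = 8 × €125 = €1,000, leaving €5,625.
Dependent Care Credit: €311,750 is at or below the €315,600 threshold, so the full €1,920 applies.
Adoption Credit: €311,750 is below the €347,400 cutoff, so the full €850 applies.
Total: €5,020 + €5,625 + €1,920 + €850 = €13,415.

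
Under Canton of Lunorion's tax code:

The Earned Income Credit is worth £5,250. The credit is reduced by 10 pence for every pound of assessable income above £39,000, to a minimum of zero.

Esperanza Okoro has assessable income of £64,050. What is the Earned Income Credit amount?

Earned Income Credit: 10% of the £25,050 excess over £39,000 is £2,505; credit = £5,250 − £2,505 = £2,745.

£2,745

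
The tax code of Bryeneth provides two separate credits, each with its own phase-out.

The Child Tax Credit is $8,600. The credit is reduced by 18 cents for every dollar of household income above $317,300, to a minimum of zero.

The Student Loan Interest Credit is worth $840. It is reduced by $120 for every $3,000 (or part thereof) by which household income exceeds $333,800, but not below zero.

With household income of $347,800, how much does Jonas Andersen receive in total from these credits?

$3,350

Child Tax Credit: 18% of the $30,500 excess over $317,300 is $5,490; credit = $8,600 − $5,490 = $3,110.
Student Loan Interest Credit: income exceeds $333,800 by $14,000, which is 5 full-or-partial $3,000 increments; reduction = 5 × $120 = $600, leaving $240.
Total: $3,110 + $240 = $3,350.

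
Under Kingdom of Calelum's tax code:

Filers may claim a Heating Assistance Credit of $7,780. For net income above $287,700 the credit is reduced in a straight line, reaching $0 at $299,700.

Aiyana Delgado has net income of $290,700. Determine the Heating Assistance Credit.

Heating Assistance Credit: $290,700 is $3,000 into a $12,000 phase-out range, leaving 9,000/12,000 of the credit: $7,780 × 9,000/12,000 = $5,835.

$5,835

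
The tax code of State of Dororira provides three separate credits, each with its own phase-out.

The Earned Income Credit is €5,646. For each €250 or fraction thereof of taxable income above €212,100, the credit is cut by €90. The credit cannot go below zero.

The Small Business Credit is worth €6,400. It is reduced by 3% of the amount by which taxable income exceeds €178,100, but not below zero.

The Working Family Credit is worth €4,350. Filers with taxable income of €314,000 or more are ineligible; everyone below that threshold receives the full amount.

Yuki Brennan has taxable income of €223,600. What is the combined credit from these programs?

€10,891

Earned Income Credit: income exceeds €212,100 by €11,500, which is 46 full-or-partial €250 increments; reduction = 46 × €90 = €4,140, leaving €1,506.
Small Business Credit: 3% of the €45,500 excess over €178,100 is €1,365; credit = €6,400 − €1,365 = €5,035.
Working Family Credit: €223,600 is below the €314,000 cutoff, so the full €4,350 applies.
Total: €1,506 + €5,035 + €4,350 = €10,891.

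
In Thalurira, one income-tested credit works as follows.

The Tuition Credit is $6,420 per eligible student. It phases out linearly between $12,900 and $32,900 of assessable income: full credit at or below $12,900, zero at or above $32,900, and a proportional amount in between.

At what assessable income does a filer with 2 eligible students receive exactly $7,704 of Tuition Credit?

Full credit = 2 × $6,420 = $12,840.
$7,704 is 7,704/12,840 of the full $12,840, so 5,136/12,840 of the $20,000 range has been used: income = $12,900 + $20,000 × 5,136/12,840 = $20,900.

$20,900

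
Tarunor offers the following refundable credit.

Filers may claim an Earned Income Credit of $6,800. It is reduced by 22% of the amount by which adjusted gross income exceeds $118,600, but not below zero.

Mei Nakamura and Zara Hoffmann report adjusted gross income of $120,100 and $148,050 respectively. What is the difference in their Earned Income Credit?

$6,149

Mei ($120,100): Earned Income Credit: 22% of the $1,500 excess over $118,600 is $330; credit = $6,800 − $330 = $6,470.
Zara ($148,050): Earned Income Credit: 22% of the $29,450 excess over $118,600 is $6,479; credit = $6,800 − $6,479 = $321.
Difference: |$6,470 − $321| = $6,149.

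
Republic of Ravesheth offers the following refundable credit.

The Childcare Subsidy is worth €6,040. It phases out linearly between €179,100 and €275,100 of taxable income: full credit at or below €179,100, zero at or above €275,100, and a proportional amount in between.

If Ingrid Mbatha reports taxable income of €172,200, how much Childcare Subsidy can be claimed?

€6,040

Childcare Subsidy: €172,200 is at or below the €179,100 threshold, so the full €6,040 applies.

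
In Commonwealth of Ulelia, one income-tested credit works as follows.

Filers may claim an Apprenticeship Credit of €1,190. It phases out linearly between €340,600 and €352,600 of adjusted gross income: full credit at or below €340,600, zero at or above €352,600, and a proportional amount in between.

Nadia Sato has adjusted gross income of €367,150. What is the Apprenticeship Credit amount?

Apprenticeship Credit: €367,150 is at or above €352,600, so the credit is €0.

€0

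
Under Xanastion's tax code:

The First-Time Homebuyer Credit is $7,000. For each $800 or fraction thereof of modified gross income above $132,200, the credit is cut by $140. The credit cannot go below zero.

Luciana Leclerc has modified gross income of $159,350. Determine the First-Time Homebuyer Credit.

First-Time Homebuyer Credit: income exceeds $132,200 by $27,150, which is 34 full-or-partial $800 increments; reduction = 34 × $140 = $4,760, leaving $2,240.

$2,240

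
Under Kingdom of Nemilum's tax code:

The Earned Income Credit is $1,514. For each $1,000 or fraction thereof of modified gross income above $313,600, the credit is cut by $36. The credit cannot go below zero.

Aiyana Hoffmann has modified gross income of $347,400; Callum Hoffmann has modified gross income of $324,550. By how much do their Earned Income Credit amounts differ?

$828

Aiyana ($347,400): Earned Income Credit: income exceeds $313,600 by $33,800, which is 34 full-or-partial $1,000 increments; reduction = 34 × $36 = $1,224, leaving $290.
Callum ($324,550): Earned Income Credit: income exceeds $313,600 by $10,950, which is 11 full-or-partial $1,000 increments; reduction = 11 × $36 = $396, leaving $1,118.
Difference: |$290 − $1,118| = $828.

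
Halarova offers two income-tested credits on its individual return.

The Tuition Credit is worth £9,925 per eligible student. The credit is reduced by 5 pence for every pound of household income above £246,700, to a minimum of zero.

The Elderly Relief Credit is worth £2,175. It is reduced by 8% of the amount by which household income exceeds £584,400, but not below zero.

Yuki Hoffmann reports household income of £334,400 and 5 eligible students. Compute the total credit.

Tuition Credit: base = 5 × £9,925 = £49,625. 5% of the £87,700 excess over £246,700 is £4,385; credit = £49,625 − £4,385 = £45,240.
Elderly Relief Credit: £334,400 is at or below the £584,400 threshold, so the full £2,175 applies.
Total: £45,240 + £2,175 = £47,415.

£47,415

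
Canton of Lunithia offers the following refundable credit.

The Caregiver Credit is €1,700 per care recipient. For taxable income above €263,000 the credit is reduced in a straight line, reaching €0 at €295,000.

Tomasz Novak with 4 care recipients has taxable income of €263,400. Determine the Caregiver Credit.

Caregiver Credit: base = 4 × €1,700 = €6,800. €263,400 is €400 into a €32,000 phase-out range, leaving 31,600/32,000 of the credit: €6,800 × 31,600/32,000 = €6,715.

€6,715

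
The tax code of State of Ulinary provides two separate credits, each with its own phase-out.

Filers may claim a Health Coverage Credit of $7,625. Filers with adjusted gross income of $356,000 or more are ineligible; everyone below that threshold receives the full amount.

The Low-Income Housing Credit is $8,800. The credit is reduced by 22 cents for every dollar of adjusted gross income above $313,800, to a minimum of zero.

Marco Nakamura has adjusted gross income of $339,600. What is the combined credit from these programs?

Health Coverage Credit: $339,600 is below the $356,000 cutoff, so the full $7,625 applies.
Low-Income Housing Credit: 22% of the $25,800 excess over $313,800 is $5,676; credit = $8,800 − $5,676 = $3,124.
Total: $7,625 + $3,124 = $10,749.

$10,749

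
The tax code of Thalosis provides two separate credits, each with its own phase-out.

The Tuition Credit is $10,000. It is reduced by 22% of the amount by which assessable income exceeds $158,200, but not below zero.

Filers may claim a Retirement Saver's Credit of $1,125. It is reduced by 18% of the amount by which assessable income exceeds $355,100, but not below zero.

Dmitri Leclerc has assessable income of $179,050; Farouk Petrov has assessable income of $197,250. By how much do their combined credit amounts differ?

Dmitri ($179,050): Tuition Credit: 22% of the $20,850 excess over $158,200 is $4,587; credit = $10,000 − $4,587 = $5,413. Retirement Saver's Credit: $179,050 is at or below the $355,100 threshold, so the full $1,125 applies. total $5,413 + $1,125 = $6,538
Farouk ($197,250): Tuition Credit: 22% of the $39,050 excess over $158,200 is $8,591; credit = $10,000 − $8,591 = $1,409. Retirement Saver's Credit: $197,250 is at or below the $355,100 threshold, so the full $1,125 applies. total $1,409 + $1,125 = $2,534
Difference: |$6,538 − $2,534| = $4,004.

$4,004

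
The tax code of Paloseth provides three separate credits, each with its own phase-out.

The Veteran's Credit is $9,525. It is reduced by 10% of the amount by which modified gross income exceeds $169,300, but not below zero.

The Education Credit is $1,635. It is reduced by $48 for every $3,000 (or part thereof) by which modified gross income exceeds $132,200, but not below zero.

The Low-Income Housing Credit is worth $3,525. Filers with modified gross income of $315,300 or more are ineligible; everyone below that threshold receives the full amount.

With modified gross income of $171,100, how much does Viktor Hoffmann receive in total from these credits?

Veteran's Credit: 10% of the $1,800 excess over $169,300 is $180; credit = $9,525 − $180 = $9,345.
Education Credit: income exceeds $132,200 by $38,900, which is 13 full-or-partial $3,000 increments; reduction = 13 × $48 = $624, leaving $1,011.
Low-Income Housing Credit: $171,100 is below the $315,300 cutoff, so the full $3,525 applies.
Total: $9,345 + $1,011 + $3,525 = $13,881.

$13,881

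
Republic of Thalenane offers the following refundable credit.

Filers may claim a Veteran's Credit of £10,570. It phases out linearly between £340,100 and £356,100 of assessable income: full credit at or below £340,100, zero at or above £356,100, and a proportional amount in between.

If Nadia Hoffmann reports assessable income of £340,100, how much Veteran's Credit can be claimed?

£10,570

Veteran's Credit: £340,100 is at or below the £340,100 threshold, so the full £10,570 applies.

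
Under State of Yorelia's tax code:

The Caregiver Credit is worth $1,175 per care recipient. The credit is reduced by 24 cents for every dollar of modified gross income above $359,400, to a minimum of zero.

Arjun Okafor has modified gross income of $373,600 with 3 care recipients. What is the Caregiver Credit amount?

Caregiver Credit: base = 3 × $1,175 = $3,525. 24% of the $14,200 excess over $359,400 is $3,408; credit = $3,525 − $3,408 = $117.

$117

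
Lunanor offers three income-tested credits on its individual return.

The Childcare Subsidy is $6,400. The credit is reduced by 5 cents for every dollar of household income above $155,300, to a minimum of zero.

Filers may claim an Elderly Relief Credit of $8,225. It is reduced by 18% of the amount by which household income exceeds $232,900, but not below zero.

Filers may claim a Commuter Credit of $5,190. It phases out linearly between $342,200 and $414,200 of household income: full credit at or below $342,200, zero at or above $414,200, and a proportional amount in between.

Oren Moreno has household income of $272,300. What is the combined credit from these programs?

$6,873

Childcare Subsidy: 5% of the $117,000 excess over $155,300 is $5,850; credit = $6,400 − $5,850 = $550.
Elderly Relief Credit: 18% of the $39,400 excess over $232,900 is $7,092; credit = $8,225 − $7,092 = $1,133.
Commuter Credit: $272,300 is at or below the $342,200 threshold, so the full $5,190 applies.
Total: $550 + $1,133 + $5,190 = $6,873.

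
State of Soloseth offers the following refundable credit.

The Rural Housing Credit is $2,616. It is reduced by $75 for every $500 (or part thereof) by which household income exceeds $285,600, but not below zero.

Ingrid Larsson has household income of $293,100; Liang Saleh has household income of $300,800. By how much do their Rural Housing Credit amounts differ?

Ingrid ($293,100): Rural Housing Credit: income exceeds $285,600 by $7,500, which is 15 full-or-partial $500 increments; reduction = 15 × $75 = $1,125, leaving $1,491.
Liang ($300,800): Rural Housing Credit: income exceeds $285,600 by $15,200, which is 31 full-or-partial $500 increments; reduction = 31 × $75 = $2,325, leaving $291.
Difference: |$1,491 − $291| = $1,200.

$1,200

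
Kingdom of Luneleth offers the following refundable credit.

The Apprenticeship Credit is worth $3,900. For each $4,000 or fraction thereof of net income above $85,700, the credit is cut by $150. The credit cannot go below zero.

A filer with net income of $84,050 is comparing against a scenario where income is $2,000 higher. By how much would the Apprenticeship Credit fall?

At $84,050 — $84,050 is at or below the $85,700 threshold, so the full $3,900 applies.
At $86,050 — income exceeds $85,700 by $350, which is 1 full-or-partial $4,000 increment; reduction = 1 × $150 = $150, leaving $3,750.
Lost: $3,900 − $3,750 = $150.

$150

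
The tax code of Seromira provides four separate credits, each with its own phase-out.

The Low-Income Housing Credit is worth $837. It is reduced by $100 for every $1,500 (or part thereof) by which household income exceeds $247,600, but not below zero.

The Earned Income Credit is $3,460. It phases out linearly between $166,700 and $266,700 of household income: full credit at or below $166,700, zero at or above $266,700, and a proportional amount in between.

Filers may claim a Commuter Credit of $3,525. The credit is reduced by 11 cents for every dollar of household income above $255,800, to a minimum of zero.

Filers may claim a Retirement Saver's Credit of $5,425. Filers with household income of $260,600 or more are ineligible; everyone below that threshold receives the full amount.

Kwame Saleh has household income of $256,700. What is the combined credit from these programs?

Low-Income Housing Credit: income exceeds $247,600 by $9,100, which is 7 full-or-partial $1,500 increments; reduction = 7 × $100 = $700, leaving $137.
Earned Income Credit: $256,700 is $90,000 into a $100,000 phase-out range, leaving 10,000/100,000 of the credit: $3,460 × 10,000/100,000 = $346.
Commuter Credit: 11% of the $900 excess over $255,800 is $99; credit = $3,525 − $99 = $3,426.
Retirement Saver's Credit: $256,700 is below the $260,600 cutoff, so the full $5,425 applies.
Total: $137 + $346 + $3,426 + $5,425 = $9,334.

$9,334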